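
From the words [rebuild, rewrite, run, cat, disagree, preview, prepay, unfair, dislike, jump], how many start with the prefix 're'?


Checking each word for prefix 're':
  'rebuild' -> YES, starts with 're' (count: 1)
  'rewrite' -> YES, starts with 're' (count: 2)
  'run' -> no (count: 2)
  'cat' -> no (count: 2)
  'disagree' -> no (count: 2)
  'preview' -> no (count: 2)
  'prepay' -> no (count: 2)
  'unfair' -> no (count: 2)
  'dislike' -> no (count: 2)
  'jump' -> no (count: 2)
Total with prefix 're': 2

2


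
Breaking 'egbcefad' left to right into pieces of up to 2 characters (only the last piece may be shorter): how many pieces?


'egbcefad' has 8 characters.
Chunking with max size 2:
  Chunk 1: 'eg' (positions 0-1)
  Chunk 2: 'bc' (positions 2-3)
  Chunk 3: 'ef' (positions 4-5)
  Chunk 4: 'ad' (positions 6-7)
Total chunks: ceil(8 / 2) = 4

4


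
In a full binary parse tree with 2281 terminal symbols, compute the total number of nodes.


Leaf nodes (terminals): 2281
Internal nodes = n - 1 = 2281 - 1 = 2280
Total = leaves + internal = 2281 + 2280 = 4561

4561


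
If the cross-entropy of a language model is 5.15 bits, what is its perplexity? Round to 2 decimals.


Perplexity formula: PP = 2^H
H = 5.15
PP = 2^5.15
Decompose: 2^5.15 = 2^5 * 2^0.15
2^5 = 32, 2^0.15 ~ 1.1095695
PP ~ 32 * 1.1095695 = 35.5062240
Rounded to 2 decimals: 35.51

35.51


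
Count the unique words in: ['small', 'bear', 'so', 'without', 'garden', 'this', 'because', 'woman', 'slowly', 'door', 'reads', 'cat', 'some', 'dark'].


Listing all tokens and tracking unique types:
  Token 1: 'small' -> NEW (unique so far: 1)
  Token 2: 'bear' -> NEW (unique so far: 2)
  Token 3: 'so' -> NEW (unique so far: 3)
  Token 4: 'without' -> NEW (unique so far: 4)
  Token 5: 'garden' -> NEW (unique so far: 5)
  Token 6: 'this' -> NEW (unique so far: 6)
  Token 7: 'because' -> NEW (unique so far: 7)
  Token 8: 'woman' -> NEW (unique so far: 8)
  Token 9: 'slowly' -> NEW (unique so far: 9)
  Token 10: 'door' -> NEW (unique so far: 10)
  Token 11: 'reads' -> NEW (unique so far: 11)
  Token 12: 'cat' -> NEW (unique so far: 12)
  Token 13: 'some' -> NEW (unique so far: 13)
  Token 14: 'dark' -> NEW (unique so far: 14)
Unique types: ('bear', 'because', 'cat', 'dark', 'door', 'garden', 'reads', 'slowly', 'small', 'so', 'some', 'this', 'without', 'woman')
Vocabulary size: 14

14


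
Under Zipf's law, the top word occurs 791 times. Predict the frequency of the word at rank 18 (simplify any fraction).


Zipf's law: freq(rank) = f1 / rank
f1 = 791, rank = 18
freq = 791 / 18
GCD(791, 18) = 1
Simplified: 791/18

791/18


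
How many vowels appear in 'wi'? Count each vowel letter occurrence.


Scanning each character of 'wi':
  Position 1: 'w' -> consonant (running count: 0)
  Position 2: 'i' -> vowel (running count: 1)
Total vowels: 1

1


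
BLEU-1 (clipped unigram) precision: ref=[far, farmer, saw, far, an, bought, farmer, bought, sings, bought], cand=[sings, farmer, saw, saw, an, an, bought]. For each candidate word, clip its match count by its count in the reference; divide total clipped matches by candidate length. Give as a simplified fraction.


Reference word counts: {'an': 1, 'bought': 3, 'far': 2, 'farmer': 2, 'saw': 1, 'sings': 1}
Checking each candidate word (with clipping):
  'sings' -> in reference (ref count 1, used 1/1) -> match (matches: 1)
  'farmer' -> in reference (ref count 2, used 1/2) -> match (matches: 2)
  'saw' -> in reference (ref count 1, used 1/1) -> match (matches: 3)
  'saw' -> ref count 1 already used up (1/1) -> clipped, no match (matches: 3)
  'an' -> in reference (ref count 1, used 1/1) -> match (matches: 4)
  'an' -> ref count 1 already used up (1/1) -> clipped, no match (matches: 4)
  'bought' -> in reference (ref count 3, used 1/3) -> match (matches: 5)
Clipped matches: 5, Candidate length: 7
Precision = 5/7

5/7


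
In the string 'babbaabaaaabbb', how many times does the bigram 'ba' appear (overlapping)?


Scanning 'babbaabaaaabbb' for bigram 'ba':
  Position 0: 'ba' -> MATCH
  Position 1: 'ab' -> no
  Position 2: 'bb' -> no
  Position 3: 'ba' -> MATCH
  Position 4: 'aa' -> no
  Position 5: 'ab' -> no
  Position 6: 'ba' -> MATCH
  Position 7: 'aa' -> no
  Position 8: 'aa' -> no
  Position 9: 'aa' -> no
  Position 10: 'ab' -> no
  Position 11: 'bb' -> no
  Position 12: 'bb' -> no
Total matches: 3

3


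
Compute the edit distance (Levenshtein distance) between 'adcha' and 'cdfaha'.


Building DP table for s1='adcha' (len 5) and s2='cdfaha' (len 6):
       c  d  f  a  h  a
    0  1  2  3  4  5  6
  a 1  1  2  3  3  4  5
  d 2  2  1  2  3  4  5
  c 3  2  2  2  3  4  5
  h 4  3  3  3  3  3  4
  a 5  4  4  4  3  4  3
Edit distance = dp[5][6] = 3

3


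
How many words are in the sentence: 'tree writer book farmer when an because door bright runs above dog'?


Counting words by splitting on spaces:
  Word 1: 'tree'
  Word 2: 'writer'
  Word 3: 'book'
  Word 4: 'farmer'
  Word 5: 'when'
  Word 6: 'an'
  Word 7: 'because'
  Word 8: 'door'
  Word 9: 'bright'
  Word 10: 'runs'
  Word 11: 'above'
  Word 12: 'dog'
Total words: 12

12


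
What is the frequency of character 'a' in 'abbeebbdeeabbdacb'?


Scanning 'abbeebbdeeabbdacb' for 'a':
  Position 0: 'a' -> MATCH (count: 1)
  Position 10: 'a' -> MATCH (count: 2)
  Position 14: 'a' -> MATCH (count: 3)
Total occurrences of 'a': 3

3


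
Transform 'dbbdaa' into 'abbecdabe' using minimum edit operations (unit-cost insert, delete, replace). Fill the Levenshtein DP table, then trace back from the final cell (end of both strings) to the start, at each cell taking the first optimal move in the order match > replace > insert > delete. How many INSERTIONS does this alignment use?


Edit distance = 5. Backtracking from cell (6, 9) with preference match > replace > insert > delete,
then listing the resulting alignment 'dbbdaa' -> 'abbecdabe' left to right:
  Step 1: replace d->a
  Step 2: keep 'b'
  Step 3: keep 'b'
  Step 4: insert 'e' [insertion #1]
  Step 5: insert 'c' [insertion #2]
  Step 6: keep 'd'
  Step 7: keep 'a'
  Step 8: insert 'b' [insertion #3]
  Step 9: replace a->e
Total insertions: 3

3


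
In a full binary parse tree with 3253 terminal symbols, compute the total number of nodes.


Leaf nodes (terminals): 3253
Internal nodes = n - 1 = 3253 - 1 = 3252
Total = leaves + internal = 3253 + 3252 = 6505

6505


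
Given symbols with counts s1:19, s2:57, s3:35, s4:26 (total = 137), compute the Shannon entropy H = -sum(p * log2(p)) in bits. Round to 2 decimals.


Computing entropy H = -sum(p_i * log2(p_i)):
  s1: p = 19/137 = 0.1387, -p*log2(p) = 0.3953
  s2: p = 57/137 = 0.4161, -p*log2(p) = 0.5264
  s3: p = 35/137 = 0.2555, -p*log2(p) = 0.5030
  s4: p = 26/137 = 0.1898, -p*log2(p) = 0.4550
H = sum of terms = 1.8797
Rounded to 2 decimals: 1.88

1.88


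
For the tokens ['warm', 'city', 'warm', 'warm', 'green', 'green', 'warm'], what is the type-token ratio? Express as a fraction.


Tokens: 7
Unique types: ('city', 'green', 'warm') = 3
TTR = 3/7
Already in lowest terms.

3/7


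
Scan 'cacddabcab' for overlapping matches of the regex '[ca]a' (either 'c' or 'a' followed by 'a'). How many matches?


Pattern: [ca]a means either 'c' or 'a' followed by 'a'.
Scanning 'cacddabcab' position-by-position:
  Pos 0: window 'ca' -> MATCH
  Pos 1: window 'ac' -> no
  Pos 2: window 'cd' -> no
  Pos 3: window 'dd' -> no
  Pos 4: window 'da' -> no
  Pos 5: window 'ab' -> no
  Pos 6: window 'bc' -> no
  Pos 7: window 'ca' -> MATCH
  Pos 8: window 'ab' -> no
  Pos 9: window 'b' -> no
Total matches: 2

2


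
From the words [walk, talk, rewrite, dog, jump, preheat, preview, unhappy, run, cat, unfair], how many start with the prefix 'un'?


Checking each word for prefix 'un':
  'walk' -> no (count: 0)
  'talk' -> no (count: 0)
  'rewrite' -> no (count: 0)
  'dog' -> no (count: 0)
  'jump' -> no (count: 0)
  'preheat' -> no (count: 0)
  'preview' -> no (count: 0)
  'unhappy' -> YES, starts with 'un' (count: 1)
  'run' -> no (count: 1)
  'cat' -> no (count: 1)
  'unfair' -> YES, starts with 'un' (count: 2)
Total with prefix 'un': 2

2


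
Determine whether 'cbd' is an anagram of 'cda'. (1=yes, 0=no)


Sort characters of 'cbd': 'bcd'
Sort characters of 'cda': 'acd'
Sorted forms differ -> they are NOT anagrams
Result: 0

0


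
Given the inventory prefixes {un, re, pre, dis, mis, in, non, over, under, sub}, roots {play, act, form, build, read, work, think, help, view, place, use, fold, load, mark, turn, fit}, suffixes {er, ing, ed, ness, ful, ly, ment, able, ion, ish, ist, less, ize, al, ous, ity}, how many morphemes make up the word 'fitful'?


Segmenting 'fitful' against the inventory:
  'fit' -> root (morpheme 1)
  'ful' -> suffix (morpheme 2)
Total morphemes: 2

2


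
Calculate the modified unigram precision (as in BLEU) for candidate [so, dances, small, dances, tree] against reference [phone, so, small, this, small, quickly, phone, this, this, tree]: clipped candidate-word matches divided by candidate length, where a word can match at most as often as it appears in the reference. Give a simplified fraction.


Reference word counts: {'phone': 2, 'quickly': 1, 'small': 2, 'so': 1, 'this': 3, 'tree': 1}
Checking each candidate word (with clipping):
  'so' -> in reference (ref count 1, used 1/1) -> match (matches: 1)
  'dances' -> not in reference -> no match (matches: 1)
  'small' -> in reference (ref count 2, used 1/2) -> match (matches: 2)
  'dances' -> not in reference -> no match (matches: 2)
  'tree' -> in reference (ref count 1, used 1/1) -> match (matches: 3)
Clipped matches: 3, Candidate length: 5
Precision = 3/5

3/5


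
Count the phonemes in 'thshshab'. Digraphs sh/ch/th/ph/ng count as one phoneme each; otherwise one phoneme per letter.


Parsing 'thshshab' greedily, digraphs first:
  'th' -> digraph (1 consonant phoneme) (phonemes so far: 1)
  'sh' -> digraph (1 consonant phoneme) (phonemes so far: 2)
  'sh' -> digraph (1 consonant phoneme) (phonemes so far: 3)
  'a' -> vowel phoneme (phonemes so far: 4)
  'b' -> consonant phoneme (phonemes so far: 5)
Total phonemes: 5

5


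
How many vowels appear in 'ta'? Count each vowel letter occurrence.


Scanning each character of 'ta':
  Position 1: 't' -> consonant (running count: 0)
  Position 2: 'a' -> vowel (running count: 1)
Total vowels: 1

1


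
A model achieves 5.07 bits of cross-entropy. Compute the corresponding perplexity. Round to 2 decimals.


Perplexity formula: PP = 2^H
H = 5.07
PP = 2^5.07
Decompose: 2^5.07 = 2^5 * 2^0.07
2^5 = 32, 2^0.07 ~ 1.0497167
PP ~ 32 * 1.0497167 = 33.5909344
Rounded to 2 decimals: 33.59

33.59


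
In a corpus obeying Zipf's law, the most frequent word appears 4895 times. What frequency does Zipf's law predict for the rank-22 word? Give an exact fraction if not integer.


Zipf's law: freq(rank) = f1 / rank
f1 = 4895, rank = 22
freq = 4895 / 22
GCD(4895, 22) = 11
Simplified: 445/2

445/2


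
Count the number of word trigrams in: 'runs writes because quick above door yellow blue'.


Word trigrams from [8] words:
  Trigram 1: (runs writes because)
  Trigram 2: (writes because quick)
  Trigram 3: (because quick above)
  Trigram 4: (quick above door)
  Trigram 5: (above door yellow)
  Trigram 6: (door yellow blue)
Total word trigrams: 8 - 2 = 6

6


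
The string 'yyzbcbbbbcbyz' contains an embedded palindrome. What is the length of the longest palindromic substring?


Scanning 'yyzbcbbbbcbyz' for palindromic substrings.
Substring at positions 3-10: 'bcbbbbcb'.
Check: reverse('bcbbbbcb') = 'bcbbbbcb' -> palindrome confirmed.
Neighbouring characters ('z' / 'y') break symmetry, so it cannot extend further.
No longer palindromic substring exists; longest length = 8

8


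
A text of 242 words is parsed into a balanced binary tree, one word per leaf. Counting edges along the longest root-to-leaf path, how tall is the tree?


In a balanced binary tree with n leaves the deepest leaf is ceil(log2(n)) edges below the root.
log2(242) = 7.9189
ceil(7.9189) = 8
height (edges) = 8

8


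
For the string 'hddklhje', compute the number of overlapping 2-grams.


String 'hddklhje' has length L = 8.
Number of overlapping n-grams = L - n + 1
Substituting: 8 - 2 + 1 = 7

7


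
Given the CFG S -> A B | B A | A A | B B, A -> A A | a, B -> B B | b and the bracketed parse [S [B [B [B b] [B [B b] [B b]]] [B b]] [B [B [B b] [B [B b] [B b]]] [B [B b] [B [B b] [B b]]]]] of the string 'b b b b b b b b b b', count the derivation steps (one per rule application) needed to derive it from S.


Every bracketed nonterminal node [X ...] in the tree is produced by exactly one rule application.
Reading the tree off as a leftmost derivation:
  Step 1: S  =>  B B   (applied S -> B B)
  Step 2: B B  =>  B B B   (applied B -> B B)
  Step 3: B B B  =>  B B B B   (applied B -> B B)
  Step 4: B B B B  =>  b B B B   (applied B -> b)
  Step 5: b B B B  =>  b B B B B   (applied B -> B B)
  Step 6: b B B B B  =>  b b B B B   (applied B -> b)
  Step 7: b b B B B  =>  b b b B B   (applied B -> b)
  Step 8: b b b B B  =>  b b b b B   (applied B -> b)
  Step 9: b b b b B  =>  b b b b B B   (applied B -> B B)
  Step 10: b b b b B B  =>  b b b b B B B   (applied B -> B B)
  Step 11: b b b b B B B  =>  b b b b b B B   (applied B -> b)
  Step 12: b b b b b B B  =>  b b b b b B B B   (applied B -> B B)
  Step 13: b b b b b B B B  =>  b b b b b b B B   (applied B -> b)
  Step 14: b b b b b b B B  =>  b b b b b b b B   (applied B -> b)
  Step 15: b b b b b b b B  =>  b b b b b b b B B   (applied B -> B B)
  Step 16: b b b b b b b B B  =>  b b b b b b b b B   (applied B -> b)
  Step 17: b b b b b b b b B  =>  b b b b b b b b B B   (applied B -> B B)
  Step 18: b b b b b b b b B B  =>  b b b b b b b b b B   (applied B -> b)
  Step 19: b b b b b b b b b B  =>  b b b b b b b b b b   (applied B -> b)
Final yield: b b b b b b b b b b
Total rewrite steps: 19

19


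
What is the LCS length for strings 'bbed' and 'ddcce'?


DP table for LCS of 'bbed' and 'ddcce':
       d  d  c  c  e
    0  0  0  0  0  0
  b 0  0  0  0  0  0
  b 0  0  0  0  0  0
  e 0  0  0  0  0  1
  d 0  1  1  1  1  1
LCS: 'e'
LCS length = 1

1


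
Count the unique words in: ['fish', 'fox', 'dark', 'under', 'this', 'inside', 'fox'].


Listing all tokens and tracking unique types:
  Token 1: 'fish' -> NEW (unique so far: 1)
  Token 2: 'fox' -> NEW (unique so far: 2)
  Token 3: 'dark' -> NEW (unique so far: 3)
  Token 4: 'under' -> NEW (unique so far: 4)
  Token 5: 'this' -> NEW (unique so far: 5)
  Token 6: 'inside' -> NEW (unique so far: 6)
  Token 7: 'fox' -> duplicate (unique so far: 6)
Unique types: ('dark', 'fish', 'fox', 'inside', 'this', 'under')
Vocabulary size: 6

6


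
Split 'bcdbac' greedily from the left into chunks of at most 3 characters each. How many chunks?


'bcdbac' has 6 characters.
Chunking with max size 3:
  Chunk 1: 'bcd' (positions 0-2)
  Chunk 2: 'bac' (positions 3-5)
Total chunks: ceil(6 / 3) = 2

2


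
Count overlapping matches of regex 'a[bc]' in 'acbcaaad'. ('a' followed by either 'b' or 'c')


Pattern: a[bc] means 'a' followed by either 'b' or 'c'.
Scanning 'acbcaaad' position-by-position:
  Pos 0: window 'ac' -> MATCH
  Pos 1: window 'cb' -> no
  Pos 2: window 'bc' -> no
  Pos 3: window 'ca' -> no
  Pos 4: window 'aa' -> no
  Pos 5: window 'aa' -> no
  Pos 6: window 'ad' -> no
  Pos 7: window 'd' -> no
Total matches: 1

1


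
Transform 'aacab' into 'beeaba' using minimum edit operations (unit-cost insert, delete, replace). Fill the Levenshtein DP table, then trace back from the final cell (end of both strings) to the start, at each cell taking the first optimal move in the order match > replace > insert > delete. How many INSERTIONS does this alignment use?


Edit distance = 4. Backtracking from cell (5, 6) with preference match > replace > insert > delete,
then listing the resulting alignment 'aacab' -> 'beeaba' left to right:
  Step 1: replace a->b
  Step 2: replace a->e
  Step 3: replace c->e
  Step 4: keep 'a'
  Step 5: keep 'b'
  Step 6: insert 'a' [insertion #1]
Total insertions: 1

1


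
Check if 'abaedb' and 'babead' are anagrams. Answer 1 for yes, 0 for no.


Sort characters of 'abaedb': 'aabbde'
Sort characters of 'babead': 'aabbde'
Sorted forms match -> they ARE anagrams
Result: 1

1


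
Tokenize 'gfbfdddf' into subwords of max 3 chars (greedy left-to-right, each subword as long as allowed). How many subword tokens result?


'gfbfdddf' has 8 characters.
Chunking with max size 3:
  Chunk 1: 'gfb' (positions 0-2)
  Chunk 2: 'fdd' (positions 3-5)
  Chunk 3: 'df' (positions 6-7)
Total chunks: ceil(8 / 3) = 3

3


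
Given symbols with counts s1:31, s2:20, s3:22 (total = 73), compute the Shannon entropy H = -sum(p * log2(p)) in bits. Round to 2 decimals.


Computing entropy H = -sum(p_i * log2(p_i)):
  s1: p = 31/73 = 0.4247, -p*log2(p) = 0.5247
  s2: p = 20/73 = 0.2740, -p*log2(p) = 0.5118
  s3: p = 22/73 = 0.3014, -p*log2(p) = 0.5215
H = sum of terms = 1.5580
Rounded to 2 decimals: 1.56

1.56


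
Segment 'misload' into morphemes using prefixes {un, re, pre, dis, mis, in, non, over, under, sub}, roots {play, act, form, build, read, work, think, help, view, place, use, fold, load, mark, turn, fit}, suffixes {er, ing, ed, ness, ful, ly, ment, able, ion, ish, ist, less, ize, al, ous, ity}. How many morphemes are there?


Segmenting 'misload' against the inventory:
  'mis' -> prefix (morpheme 1)
  'load' -> root (morpheme 2)
Total morphemes: 2

2


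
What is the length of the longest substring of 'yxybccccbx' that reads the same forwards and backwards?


Scanning 'yxybccccbx' for palindromic substrings.
Substring at positions 3-8: 'bccccb'.
Check: reverse('bccccb') = 'bccccb' -> palindrome confirmed.
Neighbouring characters ('y' / 'x') break symmetry, so it cannot extend further.
No longer palindromic substring exists; longest length = 6

6


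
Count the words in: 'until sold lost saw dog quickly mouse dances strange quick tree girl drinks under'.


Counting words by splitting on spaces:
  Word 1: 'until'
  Word 2: 'sold'
  Word 3: 'lost'
  Word 4: 'saw'
  Word 5: 'dog'
  Word 6: 'quickly'
  Word 7: 'mouse'
  Word 8: 'dances'
  Word 9: 'strange'
  Word 10: 'quick'
  Word 11: 'tree'
  Word 12: 'girl'
  Word 13: 'drinks'
  Word 14: 'under'
Total words: 14

14


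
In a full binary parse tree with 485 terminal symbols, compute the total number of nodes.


Leaf nodes (terminals): 485
Internal nodes = n - 1 = 485 - 1 = 484
Total = leaves + internal = 485 + 484 = 969

969


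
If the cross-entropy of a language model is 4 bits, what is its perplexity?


Perplexity formula: PP = 2^H
H = 4
PP = 2^4
Steps: 2^1 = 2, 2^2 = 4, 2^3 = 8, 2^4 = 16
PP = 16

16


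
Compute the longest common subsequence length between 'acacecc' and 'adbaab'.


DP table for LCS of 'acacecc' and 'adbaab':
       a  d  b  a  a  b
    0  0  0  0  0  0  0
  a 0  1  1  1  1  1  1
  c 0  1  1  1  1  1  1
  a 0  1  1  1  2  2  2
  c 0  1  1  1  2  2  2
  e 0  1  1  1  2  2  2
  c 0  1  1  1  2  2  2
  c 0  1  1  1  2  2  2
LCS: 'aa'
LCS length = 2

2


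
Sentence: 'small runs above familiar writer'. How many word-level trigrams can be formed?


Word trigrams from [5] words:
  Trigram 1: (small runs above)
  Trigram 2: (runs above familiar)
  Trigram 3: (above familiar writer)
Total word trigrams: 5 - 2 = 3

3


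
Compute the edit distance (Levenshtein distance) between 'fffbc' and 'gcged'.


Building DP table for s1='fffbc' (len 5) and s2='gcged' (len 5):
       g  c  g  e  d
    0  1  2  3  4  5
  f 1  1  2  3  4  5
  f 2  2  2  3  4  5
  f 3  3  3  3  4  5
  b 4  4  4  4  4  5
  c 5  5  4  5  5  5
Edit distance = dp[5][5] = 5

5


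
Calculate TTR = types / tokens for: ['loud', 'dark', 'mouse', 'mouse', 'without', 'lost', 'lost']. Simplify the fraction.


Tokens: 7
Unique types: ('dark', 'lost', 'loud', 'mouse', 'without') = 5
TTR = 5/7
Already in lowest terms.

5/7


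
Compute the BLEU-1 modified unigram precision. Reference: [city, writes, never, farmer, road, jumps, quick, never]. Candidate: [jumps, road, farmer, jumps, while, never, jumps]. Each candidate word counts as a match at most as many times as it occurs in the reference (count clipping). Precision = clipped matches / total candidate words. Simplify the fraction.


Reference word counts: {'city': 1, 'farmer': 1, 'jumps': 1, 'never': 2, 'quick': 1, 'road': 1, 'writes': 1}
Checking each candidate word (with clipping):
  'jumps' -> in reference (ref count 1, used 1/1) -> match (matches: 1)
  'road' -> in reference (ref count 1, used 1/1) -> match (matches: 2)
  'farmer' -> in reference (ref count 1, used 1/1) -> match (matches: 3)
  'jumps' -> ref count 1 already used up (1/1) -> clipped, no match (matches: 3)
  'while' -> not in reference -> no match (matches: 3)
  'never' -> in reference (ref count 2, used 1/2) -> match (matches: 4)
  'jumps' -> ref count 1 already used up (1/1) -> clipped, no match (matches: 4)
Clipped matches: 4, Candidate length: 7
Precision = 4/7

4/7


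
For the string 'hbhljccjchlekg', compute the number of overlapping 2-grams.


String 'hbhljccjchlekg' has length L = 14.
Number of overlapping n-grams = L - n + 1
Substituting: 14 - 2 + 1 = 13

13


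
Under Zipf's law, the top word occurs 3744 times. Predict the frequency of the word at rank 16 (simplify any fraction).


Zipf's law: freq(rank) = f1 / rank
f1 = 3744, rank = 16
freq = 3744 / 16
= 234

234


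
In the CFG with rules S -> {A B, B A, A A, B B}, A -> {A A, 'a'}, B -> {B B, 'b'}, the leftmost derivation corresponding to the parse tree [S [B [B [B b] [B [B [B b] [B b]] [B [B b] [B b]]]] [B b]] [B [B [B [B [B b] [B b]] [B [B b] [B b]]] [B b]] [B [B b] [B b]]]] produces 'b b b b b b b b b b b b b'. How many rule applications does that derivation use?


Every bracketed nonterminal node [X ...] in the tree is produced by exactly one rule application.
Reading the tree off as a leftmost derivation:
  Step 1: S  =>  B B   (applied S -> B B)
  Step 2: B B  =>  B B B   (applied B -> B B)
  Step 3: B B B  =>  B B B B   (applied B -> B B)
  Step 4: B B B B  =>  b B B B   (applied B -> b)
  Step 5: b B B B  =>  b B B B B   (applied B -> B B)
  Step 6: b B B B B  =>  b B B B B B   (applied B -> B B)
  Step 7: b B B B B B  =>  b b B B B B   (applied B -> b)
  Step 8: b b B B B B  =>  b b b B B B   (applied B -> b)
  Step 9: b b b B B B  =>  b b b B B B B   (applied B -> B B)
  Step 10: b b b B B B B  =>  b b b b B B B   (applied B -> b)
  Step 11: b b b b B B B  =>  b b b b b B B   (applied B -> b)
  Step 12: b b b b b B B  =>  b b b b b b B   (applied B -> b)
  Step 13: b b b b b b B  =>  b b b b b b B B   (applied B -> B B)
  Step 14: b b b b b b B B  =>  b b b b b b B B B   (applied B -> B B)
  Step 15: b b b b b b B B B  =>  b b b b b b B B B B   (applied B -> B B)
  Step 16: b b b b b b B B B B  =>  b b b b b b B B B B B   (applied B -> B B)
  Step 17: b b b b b b B B B B B  =>  b b b b b b b B B B B   (applied B -> b)
  Step 18: b b b b b b b B B B B  =>  b b b b b b b b B B B   (applied B -> b)
  Step 19: b b b b b b b b B B B  =>  b b b b b b b b B B B B   (applied B -> B B)
  Step 20: b b b b b b b b B B B B  =>  b b b b b b b b b B B B   (applied B -> b)
  Step 21: b b b b b b b b b B B B  =>  b b b b b b b b b b B B   (applied B -> b)
  Step 22: b b b b b b b b b b B B  =>  b b b b b b b b b b b B   (applied B -> b)
  Step 23: b b b b b b b b b b b B  =>  b b b b b b b b b b b B B   (applied B -> B B)
  Step 24: b b b b b b b b b b b B B  =>  b b b b b b b b b b b b B   (applied B -> b)
  Step 25: b b b b b b b b b b b b B  =>  b b b b b b b b b b b b b   (applied B -> b)
Final yield: b b b b b b b b b b b b b
Total rewrite steps: 25

25


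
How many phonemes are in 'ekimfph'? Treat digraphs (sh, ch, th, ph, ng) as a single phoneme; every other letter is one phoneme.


Parsing 'ekimfph' greedily, digraphs first:
  'e' -> vowel phoneme (phonemes so far: 1)
  'k' -> consonant phoneme (phonemes so far: 2)
  'i' -> vowel phoneme (phonemes so far: 3)
  'm' -> consonant phoneme (phonemes so far: 4)
  'f' -> consonant phoneme (phonemes so far: 5)
  'ph' -> digraph (1 consonant phoneme) (phonemes so far: 6)
Total phonemes: 6

6


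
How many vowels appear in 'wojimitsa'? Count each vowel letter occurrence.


Scanning each character of 'wojimitsa':
  Position 1: 'w' -> consonant (running count: 0)
  Position 2: 'o' -> vowel (running count: 1)
  Position 3: 'j' -> consonant (running count: 1)
  Position 4: 'i' -> vowel (running count: 2)
  Position 5: 'm' -> consonant (running count: 2)
  Position 6: 'i' -> vowel (running count: 3)
  Position 7: 't' -> consonant (running count: 3)
  Position 8: 's' -> consonant (running count: 3)
  Position 9: 'a' -> vowel (running count: 4)
Total vowels: 4

4


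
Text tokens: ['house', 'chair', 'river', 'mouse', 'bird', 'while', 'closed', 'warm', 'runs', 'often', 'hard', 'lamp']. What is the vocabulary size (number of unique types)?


Listing all tokens and tracking unique types:
  Token 1: 'house' -> NEW (unique so far: 1)
  Token 2: 'chair' -> NEW (unique so far: 2)
  Token 3: 'river' -> NEW (unique so far: 3)
  Token 4: 'mouse' -> NEW (unique so far: 4)
  Token 5: 'bird' -> NEW (unique so far: 5)
  Token 6: 'while' -> NEW (unique so far: 6)
  Token 7: 'closed' -> NEW (unique so far: 7)
  Token 8: 'warm' -> NEW (unique so far: 8)
  Token 9: 'runs' -> NEW (unique so far: 9)
  Token 10: 'often' -> NEW (unique so far: 10)
  Token 11: 'hard' -> NEW (unique so far: 11)
  Token 12: 'lamp' -> NEW (unique so far: 12)
Unique types: ('bird', 'chair', 'closed', 'hard', 'house', 'lamp', 'mouse', 'often', 'river', 'runs', 'warm', 'while')
Vocabulary size: 12

12


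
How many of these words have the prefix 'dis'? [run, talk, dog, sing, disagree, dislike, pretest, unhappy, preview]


Checking each word for prefix 'dis':
  'run' -> no (count: 0)
  'talk' -> no (count: 0)
  'dog' -> no (count: 0)
  'sing' -> no (count: 0)
  'disagree' -> YES, starts with 'dis' (count: 1)
  'dislike' -> YES, starts with 'dis' (count: 2)
  'pretest' -> no (count: 2)
  'unhappy' -> no (count: 2)
  'preview' -> no (count: 2)
Total with prefix 'dis': 2

2


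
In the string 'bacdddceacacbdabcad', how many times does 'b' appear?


Scanning 'bacdddceacacbdabcad' for 'b':
  Position 0: 'b' -> MATCH (count: 1)
  Position 12: 'b' -> MATCH (count: 2)
  Position 15: 'b' -> MATCH (count: 3)
Total occurrences of 'b': 3

3


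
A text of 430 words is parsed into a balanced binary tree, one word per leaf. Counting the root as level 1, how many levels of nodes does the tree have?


In a balanced binary tree with n leaves the deepest leaf is ceil(log2(n)) edges below the root,
so counting node levels inclusive of root and leaves gives ceil(log2(n)) + 1 levels.
log2(430) = 8.7482
ceil(8.7482) = 9
levels = 9 + 1 = 10

10


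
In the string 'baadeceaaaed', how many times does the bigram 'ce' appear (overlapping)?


Scanning 'baadeceaaaed' for bigram 'ce':
  Position 0: 'ba' -> no
  Position 1: 'aa' -> no
  Position 2: 'ad' -> no
  Position 3: 'de' -> no
  Position 4: 'ec' -> no
  Position 5: 'ce' -> MATCH
  Position 6: 'ea' -> no
  Position 7: 'aa' -> no
  Position 8: 'aa' -> no
  Position 9: 'ae' -> no
  Position 10: 'ed' -> no
Total matches: 1

1


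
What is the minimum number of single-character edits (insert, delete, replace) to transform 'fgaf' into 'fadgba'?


Building DP table for s1='fgaf' (len 4) and s2='fadgba' (len 6):
       f  a  d  g  b  a
    0  1  2  3  4  5  6
  f 1  0  1  2  3  4  5
  g 2  1  1  2  2  3  4
  a 3  2  1  2  3  3  3
  f 4  3  2  2  3  4  4
Edit distance = dp[4][6] = 4

4


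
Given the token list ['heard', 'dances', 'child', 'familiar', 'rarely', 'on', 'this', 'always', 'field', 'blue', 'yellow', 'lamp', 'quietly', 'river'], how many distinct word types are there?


Listing all tokens and tracking unique types:
  Token 1: 'heard' -> NEW (unique so far: 1)
  Token 2: 'dances' -> NEW (unique so far: 2)
  Token 3: 'child' -> NEW (unique so far: 3)
  Token 4: 'familiar' -> NEW (unique so far: 4)
  Token 5: 'rarely' -> NEW (unique so far: 5)
  Token 6: 'on' -> NEW (unique so far: 6)
  Token 7: 'this' -> NEW (unique so far: 7)
  Token 8: 'always' -> NEW (unique so far: 8)
  Token 9: 'field' -> NEW (unique so far: 9)
  Token 10: 'blue' -> NEW (unique so far: 10)
  Token 11: 'yellow' -> NEW (unique so far: 11)
  Token 12: 'lamp' -> NEW (unique so far: 12)
  Token 13: 'quietly' -> NEW (unique so far: 13)
  Token 14: 'river' -> NEW (unique so far: 14)
Unique types: ('always', 'blue', 'child', 'dances', 'familiar', 'field', 'heard', 'lamp', 'on', 'quietly', 'rarely', 'river', 'this', 'yellow')
Vocabulary size: 14

14


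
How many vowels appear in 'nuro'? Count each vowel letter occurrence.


Scanning each character of 'nuro':
  Position 1: 'n' -> consonant (running count: 0)
  Position 2: 'u' -> vowel (running count: 1)
  Position 3: 'r' -> consonant (running count: 1)
  Position 4: 'o' -> vowel (running count: 2)
Total vowels: 2

2


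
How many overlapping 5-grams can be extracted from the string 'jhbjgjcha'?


String 'jhbjgjcha' has length L = 9.
Number of overlapping n-grams = L - n + 1
Substituting: 9 - 5 + 1 = 5

5


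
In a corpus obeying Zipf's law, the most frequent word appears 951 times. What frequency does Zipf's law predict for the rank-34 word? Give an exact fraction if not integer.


Zipf's law: freq(rank) = f1 / rank
f1 = 951, rank = 34
freq = 951 / 34
GCD(951, 34) = 1
Simplified: 951/34

951/34


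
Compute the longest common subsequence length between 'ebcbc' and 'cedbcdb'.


DP table for LCS of 'ebcbc' and 'cedbcdb':
       c  e  d  b  c  d  b
    0  0  0  0  0  0  0  0
  e 0  0  1  1  1  1  1  1
  b 0  0  1  1  2  2  2  2
  c 0  1  1  1  2  3  3  3
  b 0  1  1  1  2  3  3  4
  c 0  1  1  1  2  3  3  4
LCS: 'ebcb'
LCS length = 4

4


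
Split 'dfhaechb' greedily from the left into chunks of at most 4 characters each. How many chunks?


'dfhaechb' has 8 characters.
Chunking with max size 4:
  Chunk 1: 'dfha' (positions 0-3)
  Chunk 2: 'echb' (positions 4-7)
Total chunks: ceil(8 / 4) = 2

2


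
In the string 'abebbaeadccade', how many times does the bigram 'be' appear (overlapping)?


Scanning 'abebbaeadccade' for bigram 'be':
  Position 0: 'ab' -> no
  Position 1: 'be' -> MATCH
  Position 2: 'eb' -> no
  Position 3: 'bb' -> no
  Position 4: 'ba' -> no
  Position 5: 'ae' -> no
  Position 6: 'ea' -> no
  Position 7: 'ad' -> no
  Position 8: 'dc' -> no
  Position 9: 'cc' -> no
  Position 10: 'ca' -> no
  Position 11: 'ad' -> no
  Position 12: 'de' -> no
Total matches: 1

1


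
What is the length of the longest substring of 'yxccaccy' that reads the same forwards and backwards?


Scanning 'yxccaccy' for palindromic substrings.
Substring at positions 2-6: 'ccacc'.
Check: reverse('ccacc') = 'ccacc' -> palindrome confirmed.
Neighbouring characters ('x' / 'y') break symmetry, so it cannot extend further.
No longer palindromic substring exists; longest length = 5

5


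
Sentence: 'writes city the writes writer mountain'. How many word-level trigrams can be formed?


Word trigrams from [6] words:
  Trigram 1: (writes city the)
  Trigram 2: (city the writes)
  Trigram 3: (the writes writer)
  Trigram 4: (writes writer mountain)
Total word trigrams: 6 - 2 = 4

4


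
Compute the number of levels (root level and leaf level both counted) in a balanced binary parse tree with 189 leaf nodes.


In a balanced binary tree with n leaves the deepest leaf is ceil(log2(n)) edges below the root,
so counting node levels inclusive of root and leaves gives ceil(log2(n)) + 1 levels.
log2(189) = 7.5622
ceil(7.5622) = 8
levels = 8 + 1 = 9

9


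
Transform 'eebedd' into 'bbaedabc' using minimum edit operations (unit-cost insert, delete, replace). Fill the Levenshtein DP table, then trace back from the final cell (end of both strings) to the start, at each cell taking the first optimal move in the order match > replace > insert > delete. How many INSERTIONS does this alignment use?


Edit distance = 6. Backtracking from cell (6, 8) with preference match > replace > insert > delete,
then listing the resulting alignment 'eebedd' -> 'bbaedabc' left to right:
  Step 1: replace e->b
  Step 2: replace e->b
  Step 3: replace b->a
  Step 4: keep 'e'
  Step 5: keep 'd'
  Step 6: insert 'a' [insertion #1]
  Step 7: insert 'b' [insertion #2]
  Step 8: replace d->c
Total insertions: 2

2


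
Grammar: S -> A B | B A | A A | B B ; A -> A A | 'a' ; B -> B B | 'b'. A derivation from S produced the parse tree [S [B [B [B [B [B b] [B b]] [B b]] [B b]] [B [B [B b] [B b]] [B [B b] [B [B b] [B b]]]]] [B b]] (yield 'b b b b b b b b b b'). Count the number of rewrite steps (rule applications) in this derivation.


Every bracketed nonterminal node [X ...] in the tree is produced by exactly one rule application.
Reading the tree off as a leftmost derivation:
  Step 1: S  =>  B B   (applied S -> B B)
  Step 2: B B  =>  B B B   (applied B -> B B)
  Step 3: B B B  =>  B B B B   (applied B -> B B)
  Step 4: B B B B  =>  B B B B B   (applied B -> B B)
  Step 5: B B B B B  =>  B B B B B B   (applied B -> B B)
  Step 6: B B B B B B  =>  b B B B B B   (applied B -> b)
  Step 7: b B B B B B  =>  b b B B B B   (applied B -> b)
  Step 8: b b B B B B  =>  b b b B B B   (applied B -> b)
  Step 9: b b b B B B  =>  b b b b B B   (applied B -> b)
  Step 10: b b b b B B  =>  b b b b B B B   (applied B -> B B)
  Step 11: b b b b B B B  =>  b b b b B B B B   (applied B -> B B)
  Step 12: b b b b B B B B  =>  b b b b b B B B   (applied B -> b)
  Step 13: b b b b b B B B  =>  b b b b b b B B   (applied B -> b)
  Step 14: b b b b b b B B  =>  b b b b b b B B B   (applied B -> B B)
  Step 15: b b b b b b B B B  =>  b b b b b b b B B   (applied B -> b)
  Step 16: b b b b b b b B B  =>  b b b b b b b B B B   (applied B -> B B)
  Step 17: b b b b b b b B B B  =>  b b b b b b b b B B   (applied B -> b)
  Step 18: b b b b b b b b B B  =>  b b b b b b b b b B   (applied B -> b)
  Step 19: b b b b b b b b b B  =>  b b b b b b b b b b   (applied B -> b)
Final yield: b b b b b b b b b b
Total rewrite steps: 19

19


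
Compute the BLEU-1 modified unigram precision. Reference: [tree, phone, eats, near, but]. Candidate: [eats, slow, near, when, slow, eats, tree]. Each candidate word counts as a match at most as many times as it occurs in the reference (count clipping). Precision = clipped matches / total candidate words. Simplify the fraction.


Reference word counts: {'but': 1, 'eats': 1, 'near': 1, 'phone': 1, 'tree': 1}
Checking each candidate word (with clipping):
  'eats' -> in reference (ref count 1, used 1/1) -> match (matches: 1)
  'slow' -> not in reference -> no match (matches: 1)
  'near' -> in reference (ref count 1, used 1/1) -> match (matches: 2)
  'when' -> not in reference -> no match (matches: 2)
  'slow' -> not in reference -> no match (matches: 2)
  'eats' -> ref count 1 already used up (1/1) -> clipped, no match (matches: 2)
  'tree' -> in reference (ref count 1, used 1/1) -> match (matches: 3)
Clipped matches: 3, Candidate length: 7
Precision = 3/7

3/7


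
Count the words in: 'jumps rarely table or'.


Counting words by splitting on spaces:
  Word 1: 'jumps'
  Word 2: 'rarely'
  Word 3: 'table'
  Word 4: 'or'
Total words: 4

4


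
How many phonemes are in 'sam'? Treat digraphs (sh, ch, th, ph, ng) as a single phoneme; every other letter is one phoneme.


Parsing 'sam' greedily, digraphs first:
  's' -> consonant phoneme (phonemes so far: 1)
  'a' -> vowel phoneme (phonemes so far: 2)
  'm' -> consonant phoneme (phonemes so far: 3)
Total phonemes: 3

3


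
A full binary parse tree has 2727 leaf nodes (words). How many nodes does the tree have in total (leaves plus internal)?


Leaf nodes (terminals): 2727
Internal nodes = n - 1 = 2727 - 1 = 2726
Total = leaves + internal = 2727 + 2726 = 5453

5453


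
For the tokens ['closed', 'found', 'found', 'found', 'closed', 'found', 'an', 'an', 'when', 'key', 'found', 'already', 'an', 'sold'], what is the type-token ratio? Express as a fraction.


Tokens: 14
Unique types: ('already', 'an', 'closed', 'found', 'key', 'sold', 'when') = 7
TTR = 7/14
Simplify: divide both by 7 -> 1/2
TTR = 1/2

1/2


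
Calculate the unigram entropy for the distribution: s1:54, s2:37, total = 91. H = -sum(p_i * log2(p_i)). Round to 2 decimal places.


Computing entropy H = -sum(p_i * log2(p_i)):
  s1: p = 54/91 = 0.5934, -p*log2(p) = 0.4468
  s2: p = 37/91 = 0.4066, -p*log2(p) = 0.5279
H = sum of terms = 0.9747
Rounded to 2 decimals: 0.97

0.97


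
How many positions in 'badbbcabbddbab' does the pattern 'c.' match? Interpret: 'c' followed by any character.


Pattern: c. means 'c' followed by any character.
Scanning 'badbbcabbddbab' position-by-position:
  Pos 0: window 'ba' -> no
  Pos 1: window 'ad' -> no
  Pos 2: window 'db' -> no
  Pos 3: window 'bb' -> no
  Pos 4: window 'bc' -> no
  Pos 5: window 'ca' -> MATCH
  Pos 6: window 'ab' -> no
  Pos 7: window 'bb' -> no
  Pos 8: window 'bd' -> no
  Pos 9: window 'dd' -> no
  Pos 10: window 'db' -> no
  Pos 11: window 'ba' -> no
  Pos 12: window 'ab' -> no
  Pos 13: window 'b' -> no
Total matches: 1

1


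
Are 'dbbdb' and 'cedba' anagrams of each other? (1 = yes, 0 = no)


Sort characters of 'dbbdb': 'bbbdd'
Sort characters of 'cedba': 'abcde'
Sorted forms differ -> they are NOT anagrams
Result: 0

0


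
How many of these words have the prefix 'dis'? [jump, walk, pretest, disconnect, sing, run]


Checking each word for prefix 'dis':
  'jump' -> no (count: 0)
  'walk' -> no (count: 0)
  'pretest' -> no (count: 0)
  'disconnect' -> YES, starts with 'dis' (count: 1)
  'sing' -> no (count: 1)
  'run' -> no (count: 1)
Total with prefix 'dis': 1

1


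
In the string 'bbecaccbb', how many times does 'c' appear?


Scanning 'bbecaccbb' for 'c':
  Position 3: 'c' -> MATCH (count: 1)
  Position 5: 'c' -> MATCH (count: 2)
  Position 6: 'c' -> MATCH (count: 3)
Total occurrences of 'c': 3

3


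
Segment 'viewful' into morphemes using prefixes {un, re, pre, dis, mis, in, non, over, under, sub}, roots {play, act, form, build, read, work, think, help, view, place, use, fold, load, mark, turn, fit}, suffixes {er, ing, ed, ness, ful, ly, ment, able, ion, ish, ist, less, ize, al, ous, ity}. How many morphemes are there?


Segmenting 'viewful' against the inventory:
  'view' -> root (morpheme 1)
  'ful' -> suffix (morpheme 2)
Total morphemes: 2

2


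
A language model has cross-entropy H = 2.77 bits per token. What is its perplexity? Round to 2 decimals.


Perplexity formula: PP = 2^H
H = 2.77
PP = 2^2.77
Decompose: 2^2.77 = 2^2 * 2^0.77
2^2 = 4, 2^0.77 ~ 1.7052698
PP ~ 4 * 1.7052698 = 6.8210792
Rounded to 2 decimals: 6.82

6.82


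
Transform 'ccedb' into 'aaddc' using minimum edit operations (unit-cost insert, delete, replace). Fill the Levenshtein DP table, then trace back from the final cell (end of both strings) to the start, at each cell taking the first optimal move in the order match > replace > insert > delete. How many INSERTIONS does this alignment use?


Edit distance = 4. Backtracking from cell (5, 5) with preference match > replace > insert > delete,
then listing the resulting alignment 'ccedb' -> 'aaddc' left to right:
  Step 1: replace c->a
  Step 2: replace c->a
  Step 3: replace e->d
  Step 4: keep 'd'
  Step 5: replace b->c
Total insertions: 0

0


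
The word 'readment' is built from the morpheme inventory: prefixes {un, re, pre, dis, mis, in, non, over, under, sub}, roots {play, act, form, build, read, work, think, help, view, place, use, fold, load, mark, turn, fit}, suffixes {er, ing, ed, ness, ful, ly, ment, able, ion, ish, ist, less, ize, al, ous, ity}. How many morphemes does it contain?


Segmenting 'readment' against the inventory:
  'read' -> root (morpheme 1)
  'ment' -> suffix (morpheme 2)
Total morphemes: 2

2


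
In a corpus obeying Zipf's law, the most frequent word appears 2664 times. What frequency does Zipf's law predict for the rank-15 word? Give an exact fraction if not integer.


Zipf's law: freq(rank) = f1 / rank
f1 = 2664, rank = 15
freq = 2664 / 15
GCD(2664, 15) = 3
Simplified: 888/5

888/5
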